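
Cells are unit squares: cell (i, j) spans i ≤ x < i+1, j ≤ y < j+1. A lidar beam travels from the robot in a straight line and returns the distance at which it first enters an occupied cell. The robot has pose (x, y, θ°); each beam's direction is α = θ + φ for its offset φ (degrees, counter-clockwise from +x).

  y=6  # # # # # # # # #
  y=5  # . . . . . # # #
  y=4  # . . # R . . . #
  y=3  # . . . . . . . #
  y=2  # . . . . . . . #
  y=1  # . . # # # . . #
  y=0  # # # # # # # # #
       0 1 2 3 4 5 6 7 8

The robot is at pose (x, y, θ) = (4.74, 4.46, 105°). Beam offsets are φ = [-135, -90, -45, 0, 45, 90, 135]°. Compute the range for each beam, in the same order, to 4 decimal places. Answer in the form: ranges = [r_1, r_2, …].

beam 1: φ=-135°, α=330°
  dir = (cos 330°, sin 330°) = (0.8660, -0.5000); from cell (4,4)
  next x-line at t=0.3002, next y-line at t=0.9200; Δt_x=1.1547, Δt_y=2.0000
    x: enter (5,4) at t=0.3002
    y: enter (5,3) at t=0.9200
    x: enter (6,3) at t=1.4549
    x: enter (7,3) at t=2.6096
    y: enter (7,2) at t=2.9200
    x: enter (8,2) at t=3.7643 ← occupied
  → r_1 = 3.7643
beam 2: φ=-90°, α=15°
  dir = (cos 15°, sin 15°) = (0.9659, 0.2588); from cell (4,4)
  next x-line at t=0.2692, next y-line at t=2.0864; Δt_x=1.0353, Δt_y=3.8637
    x: enter (5,4) at t=0.2692
    x: enter (6,4) at t=1.3044
    y: enter (6,5) at t=2.0864 ← occupied
  → r_2 = 2.0864
beam 3: φ=-45°, α=60°
  dir = (cos 60°, sin 60°) = (0.5000, 0.8660); from cell (4,4)
  next x-line at t=0.5200, next y-line at t=0.6235; Δt_x=2.0000, Δt_y=1.1547
    x: enter (5,4) at t=0.5200
    y: enter (5,5) at t=0.6235
    y: enter (5,6) at t=1.7782 ← occupied
  → r_3 = 1.7782
beam 4: φ=0°, α=105°
  dir = (cos 105°, sin 105°) = (-0.2588, 0.9659); from cell (4,4)
  next x-line at t=2.8591, next y-line at t=0.5590; Δt_x=3.8637, Δt_y=1.0353
    y: enter (4,5) at t=0.5590
    y: enter (4,6) at t=1.5943 ← occupied
  → r_4 = 1.5943
beam 5: φ=45°, α=150°
  dir = (cos 150°, sin 150°) = (-0.8660, 0.5000); from cell (4,4)
  next x-line at t=0.8545, next y-line at t=1.0800; Δt_x=1.1547, Δt_y=2.0000
    x: enter (3,4) at t=0.8545 ← occupied
  → r_5 = 0.8545
beam 6: φ=90°, α=195°
  dir = (cos 195°, sin 195°) = (-0.9659, -0.2588); from cell (4,4)
  next x-line at t=0.7661, next y-line at t=1.7773; Δt_x=1.0353, Δt_y=3.8637
    x: enter (3,4) at t=0.7661 ← occupied
  → r_6 = 0.7661
beam 7: φ=135°, α=240°
  dir = (cos 240°, sin 240°) = (-0.5000, -0.8660); from cell (4,4)
  next x-line at t=1.4800, next y-line at t=0.5312; Δt_x=2.0000, Δt_y=1.1547
    y: enter (4,3) at t=0.5312
    x: enter (3,3) at t=1.4800
    y: enter (3,2) at t=1.6859
    y: enter (3,1) at t=2.8406 ← occupied
  → r_7 = 2.8406

ranges = [3.7643, 2.0864, 1.7782, 1.5943, 0.8545, 0.7661, 2.8406]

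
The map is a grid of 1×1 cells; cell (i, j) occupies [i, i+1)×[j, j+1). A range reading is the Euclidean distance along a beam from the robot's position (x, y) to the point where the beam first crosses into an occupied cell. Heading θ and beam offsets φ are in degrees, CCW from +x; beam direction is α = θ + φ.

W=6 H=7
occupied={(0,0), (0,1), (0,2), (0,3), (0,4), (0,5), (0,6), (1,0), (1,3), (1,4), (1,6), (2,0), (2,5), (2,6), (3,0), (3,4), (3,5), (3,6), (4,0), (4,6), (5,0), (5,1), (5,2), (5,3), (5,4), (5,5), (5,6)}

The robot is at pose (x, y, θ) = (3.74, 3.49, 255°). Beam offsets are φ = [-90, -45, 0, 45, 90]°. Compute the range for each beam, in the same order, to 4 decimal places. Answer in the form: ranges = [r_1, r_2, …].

beam 1: φ=-90°, α=165°
  dir = (cos 165°, sin 165°) = (-0.9659, 0.2588); from cell (3,3)
  next x-line at t=0.7661, next y-line at t=1.9705; Δt_x=1.0353, Δt_y=3.8637
    x: enter (2,3) at t=0.7661
    x: enter (1,3) at t=1.8014 ← occupied
  → r_1 = 1.8014
beam 2: φ=-45°, α=210°
  dir = (cos 210°, sin 210°) = (-0.8660, -0.5000); from cell (3,3)
  next x-line at t=0.8545, next y-line at t=0.9800; Δt_x=1.1547, Δt_y=2.0000
    x: enter (2,3) at t=0.8545
    y: enter (2,2) at t=0.9800
    x: enter (1,2) at t=2.0092
    y: enter (1,1) at t=2.9800
    x: enter (0,1) at t=3.1639 ← occupied
  → r_2 = 3.1639
beam 3: φ=0°, α=255°
  dir = (cos 255°, sin 255°) = (-0.2588, -0.9659); from cell (3,3)
  next x-line at t=2.8591, next y-line at t=0.5073; Δt_x=3.8637, Δt_y=1.0353
    y: enter (3,2) at t=0.5073
    y: enter (3,1) at t=1.5426
    y: enter (3,0) at t=2.5778 ← occupied
  → r_3 = 2.5778
beam 4: φ=45°, α=300°
  dir = (cos 300°, sin 300°) = (0.5000, -0.8660); from cell (3,3)
  next x-line at t=0.5200, next y-line at t=0.5658; Δt_x=2.0000, Δt_y=1.1547
    x: enter (4,3) at t=0.5200
    y: enter (4,2) at t=0.5658
    y: enter (4,1) at t=1.7205
    x: enter (5,1) at t=2.5200 ← occupied
  → r_4 = 2.5200
beam 5: φ=90°, α=345°
  dir = (cos 345°, sin 345°) = (0.9659, -0.2588); from cell (3,3)
  next x-line at t=0.2692, next y-line at t=1.8932; Δt_x=1.0353, Δt_y=3.8637
    x: enter (4,3) at t=0.2692
    x: enter (5,3) at t=1.3044 ← occupied
  → r_5 = 1.3044

ranges = [1.8014, 3.1639, 2.5778, 2.5200, 1.3044]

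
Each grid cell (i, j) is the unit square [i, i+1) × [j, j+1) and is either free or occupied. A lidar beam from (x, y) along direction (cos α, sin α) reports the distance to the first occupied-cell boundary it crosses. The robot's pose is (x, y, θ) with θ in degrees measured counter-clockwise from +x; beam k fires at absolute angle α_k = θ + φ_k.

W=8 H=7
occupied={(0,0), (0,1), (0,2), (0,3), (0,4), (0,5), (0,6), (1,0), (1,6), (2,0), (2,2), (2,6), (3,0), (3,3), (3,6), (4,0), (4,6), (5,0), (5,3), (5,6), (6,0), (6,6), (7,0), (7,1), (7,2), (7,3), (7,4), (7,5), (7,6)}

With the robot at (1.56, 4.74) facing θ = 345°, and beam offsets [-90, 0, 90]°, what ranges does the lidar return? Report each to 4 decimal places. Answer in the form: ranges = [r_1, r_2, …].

beam 1: φ=-90°, α=255°
  cosα=-0.2588 sinα=-0.9659 | (1,4) | tMaxX 2.1637 tMaxY 0.7661 | tΔX 3.8637 tΔY 1.0353
    t=0.7661 [y] (1,3)
    t=1.8014 [y] (1,2)
    t=2.1637 [x] (0,2) — stop
  → r_1 = 2.1637
beam 2: φ=0°, α=345°
  cosα=0.9659 sinα=-0.2588 | (1,4) | tMaxX 0.4555 tMaxY 2.8591 | tΔX 1.0353 tΔY 3.8637
    t=0.4555 [x] (2,4)
    t=1.4908 [x] (3,4)
    t=2.5261 [x] (4,4)
    t=2.8591 [y] (4,3)
    t=3.5614 [x] (5,3) — stop
  → r_2 = 3.5614
beam 3: φ=90°, α=75°
  cosα=0.2588 sinα=0.9659 | (1,4) | tMaxX 1.7000 tMaxY 0.2692 | tΔX 3.8637 tΔY 1.0353
    t=0.2692 [y] (1,5)
    t=1.3044 [y] (1,6) — stop
  → r_3 = 1.3044

ranges = [2.1637, 3.5614, 1.3044]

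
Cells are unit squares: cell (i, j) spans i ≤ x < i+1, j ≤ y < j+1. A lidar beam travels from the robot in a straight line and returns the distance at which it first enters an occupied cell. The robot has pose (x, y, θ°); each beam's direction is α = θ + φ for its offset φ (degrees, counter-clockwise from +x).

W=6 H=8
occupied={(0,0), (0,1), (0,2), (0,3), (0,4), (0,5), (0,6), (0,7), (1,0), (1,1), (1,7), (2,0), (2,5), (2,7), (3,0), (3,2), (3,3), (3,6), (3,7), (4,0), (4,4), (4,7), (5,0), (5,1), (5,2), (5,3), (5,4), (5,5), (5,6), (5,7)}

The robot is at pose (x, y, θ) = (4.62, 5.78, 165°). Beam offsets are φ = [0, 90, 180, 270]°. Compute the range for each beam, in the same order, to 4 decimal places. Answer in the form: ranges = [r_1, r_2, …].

beam 1: φ=0°, α=165°
  direction (-0.9659, 0.2588); cell (4,5); t to first gridline: x 0.6419, y 0.8500 (then +1.0353 / +3.8637)
    (3,5) via x @ 0.6419
    (3,6) via y @ 0.8500  # hit
  → r_1 = 0.8500
beam 2: φ=90°, α=255°
  direction (-0.2588, -0.9659); cell (4,5); t to first gridline: x 2.3955, y 0.8075 (then +3.8637 / +1.0353)
    (4,4) via y @ 0.8075  # hit
  → r_2 = 0.8075
beam 3: φ=180°, α=345°
  direction (0.9659, -0.2588); cell (4,5); t to first gridline: x 0.3934, y 3.0137 (then +1.0353 / +3.8637)
    (5,5) via x @ 0.3934  # hit
  → r_3 = 0.3934
beam 4: φ=270°, α=75°
  direction (0.2588, 0.9659); cell (4,5); t to first gridline: x 1.4682, y 0.2278 (then +3.8637 / +1.0353)
    (4,6) via y @ 0.2278
    (4,7) via y @ 1.2630  # hit
  → r_4 = 1.2630

ranges = [0.8500, 0.8075, 0.3934, 1.2630]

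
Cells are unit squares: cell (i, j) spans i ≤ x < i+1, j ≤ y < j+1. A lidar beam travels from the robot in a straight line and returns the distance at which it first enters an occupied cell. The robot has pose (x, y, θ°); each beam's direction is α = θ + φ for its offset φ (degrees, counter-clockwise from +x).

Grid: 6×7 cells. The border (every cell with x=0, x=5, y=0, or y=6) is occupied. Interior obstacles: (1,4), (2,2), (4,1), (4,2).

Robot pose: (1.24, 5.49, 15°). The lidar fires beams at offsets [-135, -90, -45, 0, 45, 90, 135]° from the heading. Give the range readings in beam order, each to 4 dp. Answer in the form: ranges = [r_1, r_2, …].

ranges = [0.4800, 0.5073, 4.3417, 1.9705, 0.5889, 0.5280, 0.2771]

beam 1: φ=-135°, α=240°
  direction (-0.5000, -0.8660); cell (1,5); t to first gridline: x 0.4800, y 0.5658 (then +2.0000 / +1.1547)
    (0,5) via x @ 0.4800  # hit
  → r_1 = 0.4800
beam 2: φ=-90°, α=285°
  direction (0.2588, -0.9659); cell (1,5); t to first gridline: x 2.9364, y 0.5073 (then +3.8637 / +1.0353)
    (1,4) via y @ 0.5073  # hit
  → r_2 = 0.5073
beam 3: φ=-45°, α=330°
  direction (0.8660, -0.5000); cell (1,5); t to first gridline: x 0.8776, y 0.9800 (then +1.1547 / +2.0000)
    (2,5) via x @ 0.8776
    (2,4) via y @ 0.9800
    (3,4) via x @ 2.0323
    (3,3) via y @ 2.9800
    (4,3) via x @ 3.1870
    (5,3) via x @ 4.3417  # hit
  → r_3 = 4.3417
beam 4: φ=0°, α=15°
  direction (0.9659, 0.2588); cell (1,5); t to first gridline: x 0.7868, y 1.9705 (then +1.0353 / +3.8637)
    (2,5) via x @ 0.7868
    (3,5) via x @ 1.8221
    (3,6) via y @ 1.9705  # hit
  → r_4 = 1.9705
beam 5: φ=45°, α=60°
  direction (0.5000, 0.8660); cell (1,5); t to first gridline: x 1.5200, y 0.5889 (then +2.0000 / +1.1547)
    (1,6) via y @ 0.5889  # hit
  → r_5 = 0.5889
beam 6: φ=90°, α=105°
  direction (-0.2588, 0.9659); cell (1,5); t to first gridline: x 0.9273, y 0.5280 (then +3.8637 / +1.0353)
    (1,6) via y @ 0.5280  # hit
  → r_6 = 0.5280
beam 7: φ=135°, α=150°
  direction (-0.8660, 0.5000); cell (1,5); t to first gridline: x 0.2771, y 1.0200 (then +1.1547 / +2.0000)
    (0,5) via x @ 0.2771  # hit
  → r_7 = 0.2771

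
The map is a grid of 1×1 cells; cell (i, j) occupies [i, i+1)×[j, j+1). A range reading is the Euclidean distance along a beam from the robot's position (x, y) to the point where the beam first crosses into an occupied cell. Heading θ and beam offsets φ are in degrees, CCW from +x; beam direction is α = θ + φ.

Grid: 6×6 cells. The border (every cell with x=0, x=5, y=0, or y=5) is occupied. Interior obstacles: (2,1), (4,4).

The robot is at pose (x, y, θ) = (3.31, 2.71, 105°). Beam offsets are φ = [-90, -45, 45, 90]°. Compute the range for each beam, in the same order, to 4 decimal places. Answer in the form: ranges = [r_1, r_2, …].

beam 1: φ=-90°, α=15°
  direction (0.9659, 0.2588); cell (3,2); t to first gridline: x 0.7143, y 1.1205 (then +1.0353 / +3.8637)
    (4,2) via x @ 0.7143
    (4,3) via y @ 1.1205
    (5,3) via x @ 1.7496  # hit
  → r_1 = 1.7496
beam 2: φ=-45°, α=60°
  direction (0.5000, 0.8660); cell (3,2); t to first gridline: x 1.3800, y 0.3349 (then +2.0000 / +1.1547)
    (3,3) via y @ 0.3349
    (4,3) via x @ 1.3800
    (4,4) via y @ 1.4896  # hit
  → r_2 = 1.4896
beam 3: φ=45°, α=150°
  direction (-0.8660, 0.5000); cell (3,2); t to first gridline: x 0.3580, y 0.5800 (then +1.1547 / +2.0000)
    (2,2) via x @ 0.3580
    (2,3) via y @ 0.5800
    (1,3) via x @ 1.5127
    (1,4) via y @ 2.5800
    (0,4) via x @ 2.6674  # hit
  → r_3 = 2.6674
beam 4: φ=90°, α=195°
  direction (-0.9659, -0.2588); cell (3,2); t to first gridline: x 0.3209, y 2.7432 (then +1.0353 / +3.8637)
    (2,2) via x @ 0.3209
    (1,2) via x @ 1.3562
    (0,2) via x @ 2.3915  # hit
  → r_4 = 2.3915

ranges = [1.7496, 1.4896, 2.6674, 2.3915]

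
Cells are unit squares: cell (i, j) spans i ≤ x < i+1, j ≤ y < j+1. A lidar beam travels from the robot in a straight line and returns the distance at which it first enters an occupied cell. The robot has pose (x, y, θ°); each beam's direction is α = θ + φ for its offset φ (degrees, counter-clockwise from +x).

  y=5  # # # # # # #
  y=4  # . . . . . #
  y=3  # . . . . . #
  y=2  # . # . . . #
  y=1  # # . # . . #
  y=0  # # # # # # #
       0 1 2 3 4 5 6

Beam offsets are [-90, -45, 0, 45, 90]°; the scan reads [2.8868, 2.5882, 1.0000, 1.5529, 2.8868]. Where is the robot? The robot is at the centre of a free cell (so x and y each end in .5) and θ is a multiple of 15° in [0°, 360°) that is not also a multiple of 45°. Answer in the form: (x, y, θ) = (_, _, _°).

The pose lattice has 17·16 = 272 candidates. Test each by forward raycasting.
  (2.5, 4.5, 345°): beam 1 = 1.5529 ≠ 2.8868 ✗
  (1.5, 4.5, 255°): beam 1 = 0.5176 ≠ 2.8868 ✗
  (5.5, 2.5, 330°): beam 1 = 1.7321 ≠ 2.8868 ✗
  (1.5, 2.5, 105°): beam 1 = 0.5176 ≠ 2.8868 ✗
  …
  (3.5, 3.5, 240°): r_1=2.8868, r_2=2.5882, r_3=1.0000, r_4=1.5529, r_5=2.8868 — all match ✓
Only this pose fits every beam.

(x, y, θ) = (3.5, 3.5, 240°)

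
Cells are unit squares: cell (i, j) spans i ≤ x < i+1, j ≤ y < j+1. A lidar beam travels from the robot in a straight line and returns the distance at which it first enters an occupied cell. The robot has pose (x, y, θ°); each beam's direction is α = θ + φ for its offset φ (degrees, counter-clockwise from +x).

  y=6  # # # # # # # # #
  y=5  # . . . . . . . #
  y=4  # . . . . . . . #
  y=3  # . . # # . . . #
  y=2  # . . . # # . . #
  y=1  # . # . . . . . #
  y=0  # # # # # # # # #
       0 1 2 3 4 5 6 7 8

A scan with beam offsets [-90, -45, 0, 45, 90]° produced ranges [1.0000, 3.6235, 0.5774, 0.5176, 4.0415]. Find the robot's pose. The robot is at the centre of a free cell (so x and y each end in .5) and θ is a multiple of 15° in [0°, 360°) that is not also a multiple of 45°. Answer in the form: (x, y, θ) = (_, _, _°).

The pose lattice has 30·16 = 480 candidates. Test each by forward raycasting.
  (6.5, 1.5, 150°): beam 1 = 3.0000 ≠ 1.0000 ✗
  (7.5, 3.5, 105°): beam 1 = 0.5176 ≠ 1.0000 ✗
  (7.5, 2.5, 330°): beam 1 = 1.7321 ≠ 1.0000 ✗
  (1.5, 1.5, 165°): beam 1 = 4.6587 ≠ 1.0000 ✗
  …
  (4.5, 1.5, 60°): r_1=1.0000, r_2=3.6235, r_3=0.5774, r_4=0.5176, r_5=4.0415 — all match ✓
Only this pose fits every beam.

(x, y, θ) = (4.5, 1.5, 60°)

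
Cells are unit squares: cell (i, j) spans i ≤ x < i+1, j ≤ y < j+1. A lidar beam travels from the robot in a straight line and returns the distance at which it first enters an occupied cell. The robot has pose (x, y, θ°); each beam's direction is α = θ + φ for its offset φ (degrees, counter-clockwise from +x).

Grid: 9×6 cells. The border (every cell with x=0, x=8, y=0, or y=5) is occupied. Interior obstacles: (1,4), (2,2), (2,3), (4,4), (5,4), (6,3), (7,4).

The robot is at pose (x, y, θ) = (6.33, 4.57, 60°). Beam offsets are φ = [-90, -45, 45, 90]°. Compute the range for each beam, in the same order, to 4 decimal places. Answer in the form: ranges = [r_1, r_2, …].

beam 1: φ=-90°, α=330°
  direction (0.8660, -0.5000); cell (6,4); t to first gridline: x 0.7736, y 1.1400 (then +1.1547 / +2.0000)
    (7,4) via x @ 0.7736  # hit
  → r_1 = 0.7736
beam 2: φ=-45°, α=15°
  direction (0.9659, 0.2588); cell (6,4); t to first gridline: x 0.6936, y 1.6614 (then +1.0353 / +3.8637)
    (7,4) via x @ 0.6936  # hit
  → r_2 = 0.6936
beam 3: φ=45°, α=105°
  direction (-0.2588, 0.9659); cell (6,4); t to first gridline: x 1.2750, y 0.4452 (then +3.8637 / +1.0353)
    (6,5) via y @ 0.4452  # hit
  → r_3 = 0.4452
beam 4: φ=90°, α=150°
  direction (-0.8660, 0.5000); cell (6,4); t to first gridline: x 0.3811, y 0.8600 (then +1.1547 / +2.0000)
    (5,4) via x @ 0.3811  # hit
  → r_4 = 0.3811

ranges = [0.7736, 0.6936, 0.4452, 0.3811]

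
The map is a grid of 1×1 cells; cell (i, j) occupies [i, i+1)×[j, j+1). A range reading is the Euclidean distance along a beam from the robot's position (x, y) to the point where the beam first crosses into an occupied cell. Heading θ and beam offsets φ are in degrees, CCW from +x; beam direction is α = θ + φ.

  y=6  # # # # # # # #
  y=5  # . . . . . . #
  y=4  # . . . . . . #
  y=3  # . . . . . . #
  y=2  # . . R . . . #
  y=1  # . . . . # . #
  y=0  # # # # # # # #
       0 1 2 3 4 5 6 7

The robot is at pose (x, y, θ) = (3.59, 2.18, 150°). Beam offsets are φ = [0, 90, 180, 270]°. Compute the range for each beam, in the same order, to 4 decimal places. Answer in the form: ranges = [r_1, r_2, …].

beam 1: φ=0°, α=150°
  d=(-0.8660,0.5000)  start (3,2)  tX=0.6813 tY=1.6400  stride 1/|dx|=1.1547 1/|dy|=2.0000
    cross x-line → (2,2), t=0.6813
    cross y-line → (2,3), t=1.6400
    cross x-line → (1,3), t=1.8360
    cross x-line → (0,3), t=2.9907 (wall)
  → r_1 = 2.9907
beam 2: φ=90°, α=240°
  d=(-0.5000,-0.8660)  start (3,2)  tX=1.1800 tY=0.2078  stride 1/|dx|=2.0000 1/|dy|=1.1547
    cross y-line → (3,1), t=0.2078
    cross x-line → (2,1), t=1.1800
    cross y-line → (2,0), t=1.3625 (wall)
  → r_2 = 1.3625
beam 3: φ=180°, α=330°
  d=(0.8660,-0.5000)  start (3,2)  tX=0.4734 tY=0.3600  stride 1/|dx|=1.1547 1/|dy|=2.0000
    cross y-line → (3,1), t=0.3600
    cross x-line → (4,1), t=0.4734
    cross x-line → (5,1), t=1.6281 (wall)
  → r_3 = 1.6281
beam 4: φ=270°, α=60°
  d=(0.5000,0.8660)  start (3,2)  tX=0.8200 tY=0.9469  stride 1/|dx|=2.0000 1/|dy|=1.1547
    cross x-line → (4,2), t=0.8200
    cross y-line → (4,3), t=0.9469
    cross y-line → (4,4), t=2.1016
    cross x-line → (5,4), t=2.8200
    cross y-line → (5,5), t=3.2563
    cross y-line → (5,6), t=4.4110 (wall)
  → r_4 = 4.4110

ranges = [2.9907, 1.3625, 1.6281, 4.4110]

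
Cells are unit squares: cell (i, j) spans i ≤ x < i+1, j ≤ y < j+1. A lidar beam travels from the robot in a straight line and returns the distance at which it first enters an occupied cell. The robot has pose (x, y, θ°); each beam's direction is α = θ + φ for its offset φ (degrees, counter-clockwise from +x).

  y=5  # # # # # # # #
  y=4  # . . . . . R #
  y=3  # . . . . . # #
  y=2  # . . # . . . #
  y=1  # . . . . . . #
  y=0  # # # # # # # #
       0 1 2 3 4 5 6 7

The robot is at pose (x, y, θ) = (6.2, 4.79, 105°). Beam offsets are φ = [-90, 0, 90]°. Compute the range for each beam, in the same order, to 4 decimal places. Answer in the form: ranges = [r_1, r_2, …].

ranges = [0.8114, 0.2174, 5.3834]

beam 1: φ=-90°, α=15°
  d=(0.9659,0.2588)  start (6,4)  tX=0.8282 tY=0.8114  stride 1/|dx|=1.0353 1/|dy|=3.8637
    cross y-line → (6,5), t=0.8114 (wall)
  → r_1 = 0.8114
beam 2: φ=0°, α=105°
  d=(-0.2588,0.9659)  start (6,4)  tX=0.7727 tY=0.2174  stride 1/|dx|=3.8637 1/|dy|=1.0353
    cross y-line → (6,5), t=0.2174 (wall)
  → r_2 = 0.2174
beam 3: φ=90°, α=195°
  d=(-0.9659,-0.2588)  start (6,4)  tX=0.2071 tY=3.0523  stride 1/|dx|=1.0353 1/|dy|=3.8637
    cross x-line → (5,4), t=0.2071
    cross x-line → (4,4), t=1.2423
    cross x-line → (3,4), t=2.2776
    cross y-line → (3,3), t=3.0523
    cross x-line → (2,3), t=3.3129
    cross x-line → (1,3), t=4.3482
    cross x-line → (0,3), t=5.3834 (wall)
  → r_3 = 5.3834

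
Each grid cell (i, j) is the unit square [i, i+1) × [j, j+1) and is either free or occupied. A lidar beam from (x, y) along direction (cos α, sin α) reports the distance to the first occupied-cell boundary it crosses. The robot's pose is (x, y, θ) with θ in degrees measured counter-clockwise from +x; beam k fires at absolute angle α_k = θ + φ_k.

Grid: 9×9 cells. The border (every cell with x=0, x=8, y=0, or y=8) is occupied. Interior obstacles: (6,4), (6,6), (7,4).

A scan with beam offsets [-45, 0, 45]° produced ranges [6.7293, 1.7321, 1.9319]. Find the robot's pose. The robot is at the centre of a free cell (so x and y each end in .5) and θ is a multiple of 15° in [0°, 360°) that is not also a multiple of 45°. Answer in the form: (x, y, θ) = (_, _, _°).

(x, y, θ) = (4.5, 7.5, 330°)

Candidates: 46 free-cell centres × 16 headings = 736 poses. Raycast each; keep the one whose scan matches to 4 dp.
  (5.5, 4.5, 30°): beam 1 = 0.5176 ≠ 6.7293 ✗
  (6.5, 2.5, 240°): beam 1 = 5.6940 ≠ 6.7293 ✗
  (7.5, 2.5, 210°): beam 2 = 3.0000 ≠ 1.7321 ✗
  (3.5, 2.5, 120°): beam 1 = 5.6940 ≠ 6.7293 ✗
  …
  (4.5, 7.5, 330°): r_1=6.7293, r_2=1.7321, r_3=1.9319 — all match ✓
Unique over the lattice → pose = (4.5, 7.5, 330°).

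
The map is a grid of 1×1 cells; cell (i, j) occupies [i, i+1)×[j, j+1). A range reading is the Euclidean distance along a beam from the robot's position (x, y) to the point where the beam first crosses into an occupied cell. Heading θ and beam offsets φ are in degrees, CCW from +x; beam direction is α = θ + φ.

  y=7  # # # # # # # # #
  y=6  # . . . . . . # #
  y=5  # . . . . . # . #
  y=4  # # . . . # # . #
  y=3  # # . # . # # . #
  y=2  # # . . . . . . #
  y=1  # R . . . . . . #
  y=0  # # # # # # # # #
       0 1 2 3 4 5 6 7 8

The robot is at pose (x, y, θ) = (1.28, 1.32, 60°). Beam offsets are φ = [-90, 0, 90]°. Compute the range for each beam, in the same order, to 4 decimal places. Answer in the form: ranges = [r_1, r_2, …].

beam 1: φ=-90°, α=330°
  cosα=0.8660 sinα=-0.5000 | (1,1) | tMaxX 0.8314 tMaxY 0.6400 | tΔX 1.1547 tΔY 2.0000
    t=0.6400 [y] (1,0) — stop
  → r_1 = 0.6400
beam 2: φ=0°, α=60°
  cosα=0.5000 sinα=0.8660 | (1,1) | tMaxX 1.4400 tMaxY 0.7852 | tΔX 2.0000 tΔY 1.1547
    t=0.7852 [y] (1,2) — stop
  → r_2 = 0.7852
beam 3: φ=90°, α=150°
  cosα=-0.8660 sinα=0.5000 | (1,1) | tMaxX 0.3233 tMaxY 1.3600 | tΔX 1.1547 tΔY 2.0000
    t=0.3233 [x] (0,1) — stop
  → r_3 = 0.3233

ranges = [0.6400, 0.7852, 0.3233]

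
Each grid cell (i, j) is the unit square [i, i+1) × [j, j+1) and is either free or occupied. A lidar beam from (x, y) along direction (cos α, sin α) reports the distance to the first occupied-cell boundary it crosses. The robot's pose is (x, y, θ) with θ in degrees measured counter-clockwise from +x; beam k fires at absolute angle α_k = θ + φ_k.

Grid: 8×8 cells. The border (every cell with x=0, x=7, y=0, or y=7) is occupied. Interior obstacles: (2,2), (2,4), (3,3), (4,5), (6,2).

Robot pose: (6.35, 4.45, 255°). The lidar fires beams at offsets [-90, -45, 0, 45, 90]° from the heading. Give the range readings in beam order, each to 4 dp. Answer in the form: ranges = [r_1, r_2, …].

beam 1: φ=-90°, α=165°
  cosα=-0.9659 sinα=0.2588 | (6,4) | tMaxX 0.3623 tMaxY 2.1250 | tΔX 1.0353 tΔY 3.8637
    t=0.3623 [x] (5,4)
    t=1.3976 [x] (4,4)
    t=2.1250 [y] (4,5) — stop
  → r_1 = 2.1250
beam 2: φ=-45°, α=210°
  cosα=-0.8660 sinα=-0.5000 | (6,4) | tMaxX 0.4041 tMaxY 0.9000 | tΔX 1.1547 tΔY 2.0000
    t=0.4041 [x] (5,4)
    t=0.9000 [y] (5,3)
    t=1.5588 [x] (4,3)
    t=2.7135 [x] (3,3) — stop
  → r_2 = 2.7135
beam 3: φ=0°, α=255°
  cosα=-0.2588 sinα=-0.9659 | (6,4) | tMaxX 1.3523 tMaxY 0.4659 | tΔX 3.8637 tΔY 1.0353
    t=0.4659 [y] (6,3)
    t=1.3523 [x] (5,3)
    t=1.5012 [y] (5,2)
    t=2.5364 [y] (5,1)
    t=3.5717 [y] (5,0) — stop
  → r_3 = 3.5717
beam 4: φ=45°, α=300°
  cosα=0.5000 sinα=-0.8660 | (6,4) | tMaxX 1.3000 tMaxY 0.5196 | tΔX 2.0000 tΔY 1.1547
    t=0.5196 [y] (6,3)
    t=1.3000 [x] (7,3) — stop
  → r_4 = 1.3000
beam 5: φ=90°, α=345°
  cosα=0.9659 sinα=-0.2588 | (6,4) | tMaxX 0.6729 tMaxY 1.7387 | tΔX 1.0353 tΔY 3.8637
    t=0.6729 [x] (7,4) — stop
  → r_5 = 0.6729

ranges = [2.1250, 2.7135, 3.5717, 1.3000, 0.6729]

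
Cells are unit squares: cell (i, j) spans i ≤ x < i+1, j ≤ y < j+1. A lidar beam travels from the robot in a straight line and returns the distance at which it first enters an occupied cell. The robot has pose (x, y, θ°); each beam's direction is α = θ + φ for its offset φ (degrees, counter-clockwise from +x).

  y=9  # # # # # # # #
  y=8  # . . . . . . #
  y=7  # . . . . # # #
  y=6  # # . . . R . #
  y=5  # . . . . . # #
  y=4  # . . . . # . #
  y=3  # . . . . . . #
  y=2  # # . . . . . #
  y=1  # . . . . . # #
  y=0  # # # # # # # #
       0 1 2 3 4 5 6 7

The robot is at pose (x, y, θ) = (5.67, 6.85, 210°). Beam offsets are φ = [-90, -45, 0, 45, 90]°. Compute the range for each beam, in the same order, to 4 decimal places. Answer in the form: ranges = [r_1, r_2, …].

ranges = [0.1732, 0.5796, 5.3925, 1.9153, 0.9815]

beam 1: φ=-90°, α=120°
  cosα=-0.5000 sinα=0.8660 | (5,6) | tMaxX 1.3400 tMaxY 0.1732 | tΔX 2.0000 tΔY 1.1547
    t=0.1732 [y] (5,7) — stop
  → r_1 = 0.1732
beam 2: φ=-45°, α=165°
  cosα=-0.9659 sinα=0.2588 | (5,6) | tMaxX 0.6936 tMaxY 0.5796 | tΔX 1.0353 tΔY 3.8637
    t=0.5796 [y] (5,7) — stop
  → r_2 = 0.5796
beam 3: φ=0°, α=210°
  cosα=-0.8660 sinα=-0.5000 | (5,6) | tMaxX 0.7736 tMaxY 1.7000 | tΔX 1.1547 tΔY 2.0000
    t=0.7736 [x] (4,6)
    t=1.7000 [y] (4,5)
    t=1.9283 [x] (3,5)
    t=3.0831 [x] (2,5)
    t=3.7000 [y] (2,4)
    t=4.2378 [x] (1,4)
    t=5.3925 [x] (0,4) — stop
  → r_3 = 5.3925
beam 4: φ=45°, α=255°
  cosα=-0.2588 sinα=-0.9659 | (5,6) | tMaxX 2.5887 tMaxY 0.8800 | tΔX 3.8637 tΔY 1.0353
    t=0.8800 [y] (5,5)
    t=1.9153 [y] (5,4) — stop
  → r_4 = 1.9153
beam 5: φ=90°, α=300°
  cosα=0.5000 sinα=-0.8660 | (5,6) | tMaxX 0.6600 tMaxY 0.9815 | tΔX 2.0000 tΔY 1.1547
    t=0.6600 [x] (6,6)
    t=0.9815 [y] (6,5) — stop
  → r_5 = 0.9815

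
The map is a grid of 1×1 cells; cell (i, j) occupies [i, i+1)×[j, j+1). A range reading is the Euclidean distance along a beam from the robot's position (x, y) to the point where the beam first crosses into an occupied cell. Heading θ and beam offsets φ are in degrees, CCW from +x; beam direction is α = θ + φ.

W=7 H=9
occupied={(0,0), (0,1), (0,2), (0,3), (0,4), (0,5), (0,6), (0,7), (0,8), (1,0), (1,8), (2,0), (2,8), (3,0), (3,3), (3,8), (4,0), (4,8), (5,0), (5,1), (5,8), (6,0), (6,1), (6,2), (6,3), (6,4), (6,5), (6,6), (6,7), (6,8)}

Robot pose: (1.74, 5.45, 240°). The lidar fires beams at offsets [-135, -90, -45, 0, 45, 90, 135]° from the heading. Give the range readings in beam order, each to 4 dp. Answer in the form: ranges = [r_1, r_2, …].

ranges = [2.6400, 0.8545, 0.7661, 1.4800, 4.6070, 4.9190, 4.4103]

beam 1: φ=-135°, α=105°
  cosα=-0.2588 sinα=0.9659 | (1,5) | tMaxX 2.8591 tMaxY 0.5694 | tΔX 3.8637 tΔY 1.0353
    t=0.5694 [y] (1,6)
    t=1.6047 [y] (1,7)
    t=2.6400 [y] (1,8) — stop
  → r_1 = 2.6400
beam 2: φ=-90°, α=150°
  cosα=-0.8660 sinα=0.5000 | (1,5) | tMaxX 0.8545 tMaxY 1.1000 | tΔX 1.1547 tΔY 2.0000
    t=0.8545 [x] (0,5) — stop
  → r_2 = 0.8545
beam 3: φ=-45°, α=195°
  cosα=-0.9659 sinα=-0.2588 | (1,5) | tMaxX 0.7661 tMaxY 1.7387 | tΔX 1.0353 tΔY 3.8637
    t=0.7661 [x] (0,5) — stop
  → r_3 = 0.7661
beam 4: φ=0°, α=240°
  cosα=-0.5000 sinα=-0.8660 | (1,5) | tMaxX 1.4800 tMaxY 0.5196 | tΔX 2.0000 tΔY 1.1547
    t=0.5196 [y] (1,4)
    t=1.4800 [x] (0,4) — stop
  → r_4 = 1.4800
beam 5: φ=45°, α=285°
  cosα=0.2588 sinα=-0.9659 | (1,5) | tMaxX 1.0046 tMaxY 0.4659 | tΔX 3.8637 tΔY 1.0353
    t=0.4659 [y] (1,4)
    t=1.0046 [x] (2,4)
    t=1.5012 [y] (2,3)
    t=2.5364 [y] (2,2)
    t=3.5717 [y] (2,1)
    t=4.6070 [y] (2,0) — stop
  → r_5 = 4.6070
beam 6: φ=90°, α=330°
  cosα=0.8660 sinα=-0.5000 | (1,5) | tMaxX 0.3002 tMaxY 0.9000 | tΔX 1.1547 tΔY 2.0000
    t=0.3002 [x] (2,5)
    t=0.9000 [y] (2,4)
    t=1.4549 [x] (3,4)
    t=2.6096 [x] (4,4)
    t=2.9000 [y] (4,3)
    t=3.7643 [x] (5,3)
    t=4.9000 [y] (5,2)
    t=4.9190 [x] (6,2) — stop
  → r_6 = 4.9190
beam 7: φ=135°, α=15°
  cosα=0.9659 sinα=0.2588 | (1,5) | tMaxX 0.2692 tMaxY 2.1250 | tΔX 1.0353 tΔY 3.8637
    t=0.2692 [x] (2,5)
    t=1.3044 [x] (3,5)
    t=2.1250 [y] (3,6)
    t=2.3397 [x] (4,6)
    t=3.3750 [x] (5,6)
    t=4.4103 [x] (6,6) — stop
  → r_7 = 4.4103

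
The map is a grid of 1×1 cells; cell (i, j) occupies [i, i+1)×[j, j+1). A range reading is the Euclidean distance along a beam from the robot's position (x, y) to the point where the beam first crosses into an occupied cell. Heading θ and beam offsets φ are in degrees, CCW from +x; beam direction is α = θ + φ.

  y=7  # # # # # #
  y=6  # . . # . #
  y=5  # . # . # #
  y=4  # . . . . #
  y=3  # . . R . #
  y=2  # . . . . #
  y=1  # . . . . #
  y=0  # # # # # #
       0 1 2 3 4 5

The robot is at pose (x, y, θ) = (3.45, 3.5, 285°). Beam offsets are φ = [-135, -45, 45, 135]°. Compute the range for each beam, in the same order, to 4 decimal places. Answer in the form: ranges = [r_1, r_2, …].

ranges = [2.8290, 2.8868, 1.7898, 1.7321]

beam 1: φ=-135°, α=150°
  dir = (cos 150°, sin 150°) = (-0.8660, 0.5000); from cell (3,3)
  next x-line at t=0.5196, next y-line at t=1.0000; Δt_x=1.1547, Δt_y=2.0000
    x: enter (2,3) at t=0.5196
    y: enter (2,4) at t=1.0000
    x: enter (1,4) at t=1.6743
    x: enter (0,4) at t=2.8290 ← occupied
  → r_1 = 2.8290
beam 2: φ=-45°, α=240°
  dir = (cos 240°, sin 240°) = (-0.5000, -0.8660); from cell (3,3)
  next x-line at t=0.9000, next y-line at t=0.5774; Δt_x=2.0000, Δt_y=1.1547
    y: enter (3,2) at t=0.5774
    x: enter (2,2) at t=0.9000
    y: enter (2,1) at t=1.7321
    y: enter (2,0) at t=2.8868 ← occupied
  → r_2 = 2.8868
beam 3: φ=45°, α=330°
  dir = (cos 330°, sin 330°) = (0.8660, -0.5000); from cell (3,3)
  next x-line at t=0.6351, next y-line at t=1.0000; Δt_x=1.1547, Δt_y=2.0000
    x: enter (4,3) at t=0.6351
    y: enter (4,2) at t=1.0000
    x: enter (5,2) at t=1.7898 ← occupied
  → r_3 = 1.7898
beam 4: φ=135°, α=60°
  dir = (cos 60°, sin 60°) = (0.5000, 0.8660); from cell (3,3)
  next x-line at t=1.1000, next y-line at t=0.5774; Δt_x=2.0000, Δt_y=1.1547
    y: enter (3,4) at t=0.5774
    x: enter (4,4) at t=1.1000
    y: enter (4,5) at t=1.7321 ← occupied
  → r_4 = 1.7321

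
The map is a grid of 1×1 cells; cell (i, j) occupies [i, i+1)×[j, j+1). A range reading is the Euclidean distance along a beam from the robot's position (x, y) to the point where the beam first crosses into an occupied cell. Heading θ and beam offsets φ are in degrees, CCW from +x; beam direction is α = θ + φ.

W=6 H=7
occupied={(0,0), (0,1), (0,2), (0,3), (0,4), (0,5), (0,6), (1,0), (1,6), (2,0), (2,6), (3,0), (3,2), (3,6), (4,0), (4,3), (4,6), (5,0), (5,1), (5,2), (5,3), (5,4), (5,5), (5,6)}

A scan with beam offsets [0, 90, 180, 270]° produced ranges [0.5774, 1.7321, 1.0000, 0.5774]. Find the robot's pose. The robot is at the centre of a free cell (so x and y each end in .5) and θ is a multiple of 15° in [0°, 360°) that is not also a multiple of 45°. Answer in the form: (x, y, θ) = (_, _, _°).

Enumerate (i+0.5, j+0.5, θ) over the 18 free cells and 16 admissible headings. For each, cast all 4 beams and compare to the given ranges.
  (3.5, 3.5, 240°): beam 2 = 0.5774 ≠ 1.7321 ✗
  (3.5, 4.5, 60°): beam 1 = 1.7321 ≠ 0.5774 ✗
  (1.5, 1.5, 195°): beam 1 = 0.5176 ≠ 0.5774 ✗
  …
  (1.5, 1.5, 300°): r_1=0.5774, r_2=1.7321, r_3=1.0000, r_4=0.5774 — all match ✓
Unique over the lattice → pose = (1.5, 1.5, 300°).

(x, y, θ) = (1.5, 1.5, 300°)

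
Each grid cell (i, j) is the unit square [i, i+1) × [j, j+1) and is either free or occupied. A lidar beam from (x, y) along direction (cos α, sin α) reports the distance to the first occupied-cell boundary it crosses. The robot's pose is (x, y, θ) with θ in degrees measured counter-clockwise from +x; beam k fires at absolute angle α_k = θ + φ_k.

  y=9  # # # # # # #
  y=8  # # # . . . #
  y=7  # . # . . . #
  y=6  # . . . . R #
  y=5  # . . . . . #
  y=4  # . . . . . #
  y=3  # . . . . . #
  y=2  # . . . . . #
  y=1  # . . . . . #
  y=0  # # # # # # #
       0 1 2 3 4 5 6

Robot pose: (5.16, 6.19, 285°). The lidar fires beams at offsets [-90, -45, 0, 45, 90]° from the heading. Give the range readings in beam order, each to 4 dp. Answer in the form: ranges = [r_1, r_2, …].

beam 1: φ=-90°, α=195°
  cosα=-0.9659 sinα=-0.2588 | (5,6) | tMaxX 0.1656 tMaxY 0.7341 | tΔX 1.0353 tΔY 3.8637
    t=0.1656 [x] (4,6)
    t=0.7341 [y] (4,5)
    t=1.2009 [x] (3,5)
    t=2.2362 [x] (2,5)
    t=3.2715 [x] (1,5)
    t=4.3067 [x] (0,5) — stop
  → r_1 = 4.3067
beam 2: φ=-45°, α=240°
  cosα=-0.5000 sinα=-0.8660 | (5,6) | tMaxX 0.3200 tMaxY 0.2194 | tΔX 2.0000 tΔY 1.1547
    t=0.2194 [y] (5,5)
    t=0.3200 [x] (4,5)
    t=1.3741 [y] (4,4)
    t=2.3200 [x] (3,4)
    t=2.5288 [y] (3,3)
    t=3.6835 [y] (3,2)
    t=4.3200 [x] (2,2)
    t=4.8382 [y] (2,1)
    t=5.9929 [y] (2,0) — stop
  → r_2 = 5.9929
beam 3: φ=0°, α=285°
  cosα=0.2588 sinα=-0.9659 | (5,6) | tMaxX 3.2455 tMaxY 0.1967 | tΔX 3.8637 tΔY 1.0353
    t=0.1967 [y] (5,5)
    t=1.2320 [y] (5,4)
    t=2.2673 [y] (5,3)
    t=3.2455 [x] (6,3) — stop
  → r_3 = 3.2455
beam 4: φ=45°, α=330°
  cosα=0.8660 sinα=-0.5000 | (5,6) | tMaxX 0.9699 tMaxY 0.3800 | tΔX 1.1547 tΔY 2.0000
    t=0.3800 [y] (5,5)
    t=0.9699 [x] (6,5) — stop
  → r_4 = 0.9699
beam 5: φ=90°, α=15°
  cosα=0.9659 sinα=0.2588 | (5,6) | tMaxX 0.8696 tMaxY 3.1296 | tΔX 1.0353 tΔY 3.8637
    t=0.8696 [x] (6,6) — stop
  → r_5 = 0.8696

ranges = [4.3067, 5.9929, 3.2455, 0.9699, 0.8696]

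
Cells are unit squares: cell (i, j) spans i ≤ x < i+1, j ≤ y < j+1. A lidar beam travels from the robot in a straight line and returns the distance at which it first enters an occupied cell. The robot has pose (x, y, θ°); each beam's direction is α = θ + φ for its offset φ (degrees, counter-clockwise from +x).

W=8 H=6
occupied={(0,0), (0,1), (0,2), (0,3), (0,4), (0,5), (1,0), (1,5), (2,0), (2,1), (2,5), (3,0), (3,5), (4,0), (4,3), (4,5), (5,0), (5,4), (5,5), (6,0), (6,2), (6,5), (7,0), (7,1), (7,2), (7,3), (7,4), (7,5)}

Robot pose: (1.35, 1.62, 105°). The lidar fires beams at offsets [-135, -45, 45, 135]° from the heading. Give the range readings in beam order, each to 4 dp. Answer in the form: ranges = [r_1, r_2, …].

ranges = [0.7506, 3.9029, 0.4041, 0.7000]

beam 1: φ=-135°, α=330°
  d=(0.8660,-0.5000)  start (1,1)  tX=0.7506 tY=1.2400  stride 1/|dx|=1.1547 1/|dy|=2.0000
    cross x-line → (2,1), t=0.7506 (wall)
  → r_1 = 0.7506
beam 2: φ=-45°, α=60°
  d=(0.5000,0.8660)  start (1,1)  tX=1.3000 tY=0.4388  stride 1/|dx|=2.0000 1/|dy|=1.1547
    cross y-line → (1,2), t=0.4388
    cross x-line → (2,2), t=1.3000
    cross y-line → (2,3), t=1.5935
    cross y-line → (2,4), t=2.7482
    cross x-line → (3,4), t=3.3000
    cross y-line → (3,5), t=3.9029 (wall)
  → r_2 = 3.9029
beam 3: φ=45°, α=150°
  d=(-0.8660,0.5000)  start (1,1)  tX=0.4041 tY=0.7600  stride 1/|dx|=1.1547 1/|dy|=2.0000
    cross x-line → (0,1), t=0.4041 (wall)
  → r_3 = 0.4041
beam 4: φ=135°, α=240°
  d=(-0.5000,-0.8660)  start (1,1)  tX=0.7000 tY=0.7159  stride 1/|dx|=2.0000 1/|dy|=1.1547
    cross x-line → (0,1), t=0.7000 (wall)
  → r_4 = 0.7000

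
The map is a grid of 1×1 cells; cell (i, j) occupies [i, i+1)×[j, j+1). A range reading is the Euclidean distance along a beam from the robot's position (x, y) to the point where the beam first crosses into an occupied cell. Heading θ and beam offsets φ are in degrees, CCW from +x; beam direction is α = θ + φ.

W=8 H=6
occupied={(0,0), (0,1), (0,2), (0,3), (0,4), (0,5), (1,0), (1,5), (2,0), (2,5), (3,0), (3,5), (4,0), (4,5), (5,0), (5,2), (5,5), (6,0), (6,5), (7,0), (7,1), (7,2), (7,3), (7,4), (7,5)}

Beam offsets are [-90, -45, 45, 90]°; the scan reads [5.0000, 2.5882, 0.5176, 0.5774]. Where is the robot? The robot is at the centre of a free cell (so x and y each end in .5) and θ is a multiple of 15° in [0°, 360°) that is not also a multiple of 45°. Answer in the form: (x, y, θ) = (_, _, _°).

The pose lattice has 23·16 = 368 candidates. Test each by forward raycasting.
  (4.5, 2.5, 300°): beam 1 = 3.0000 ≠ 5.0000 ✗
  (6.5, 3.5, 285°): beam 1 = 5.6940 ≠ 5.0000 ✗
  (1.5, 4.5, 255°): beam 1 = 0.5176 ≠ 5.0000 ✗
  (6.5, 4.5, 255°): beam 1 = 1.9319 ≠ 5.0000 ✗
  …
  (1.5, 2.5, 120°): r_1=5.0000, r_2=2.5882, r_3=0.5176, r_4=0.5774 — all match ✓
Only this pose fits every beam.

(x, y, θ) = (1.5, 2.5, 120°)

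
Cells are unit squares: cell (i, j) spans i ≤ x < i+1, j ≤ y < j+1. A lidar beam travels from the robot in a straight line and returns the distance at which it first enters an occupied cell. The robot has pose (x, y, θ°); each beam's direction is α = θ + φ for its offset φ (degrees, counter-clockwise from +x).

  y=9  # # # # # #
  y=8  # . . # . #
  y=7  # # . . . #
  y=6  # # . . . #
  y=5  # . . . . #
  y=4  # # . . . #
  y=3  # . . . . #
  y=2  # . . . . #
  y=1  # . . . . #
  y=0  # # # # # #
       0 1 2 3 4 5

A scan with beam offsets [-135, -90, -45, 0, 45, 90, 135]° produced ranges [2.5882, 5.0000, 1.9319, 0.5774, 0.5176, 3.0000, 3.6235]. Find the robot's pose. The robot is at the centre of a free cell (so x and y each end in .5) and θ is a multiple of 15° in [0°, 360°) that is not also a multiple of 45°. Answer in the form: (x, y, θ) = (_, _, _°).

(x, y, θ) = (2.5, 4.5, 150°)

The pose lattice has 28·16 = 448 candidates. Test each by forward raycasting.
  (4.5, 2.5, 120°): beam 1 = 0.5176 ≠ 2.5882 ✗
  (2.5, 5.5, 165°): beam 1 = 2.8868 ≠ 2.5882 ✗
  (1.5, 5.5, 105°): beam 1 = 4.0415 ≠ 2.5882 ✗
  …
  (2.5, 4.5, 150°): r_1=2.5882, r_2=5.0000, r_3=1.9319, r_4=0.5774, r_5=0.5176, r_6=3.0000, r_7=3.6235 — all match ✓
Only this pose fits every beam.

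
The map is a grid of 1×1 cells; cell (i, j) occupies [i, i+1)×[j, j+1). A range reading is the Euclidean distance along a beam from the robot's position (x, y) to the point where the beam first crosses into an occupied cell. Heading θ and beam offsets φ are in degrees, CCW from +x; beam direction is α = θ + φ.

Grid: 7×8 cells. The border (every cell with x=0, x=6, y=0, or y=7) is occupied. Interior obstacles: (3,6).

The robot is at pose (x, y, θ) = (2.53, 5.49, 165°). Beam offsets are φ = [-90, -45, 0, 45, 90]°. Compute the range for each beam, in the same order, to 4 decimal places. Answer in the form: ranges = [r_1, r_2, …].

ranges = [1.5633, 1.7436, 1.5840, 1.7667, 4.6484]

beam 1: φ=-90°, α=75°
  direction (0.2588, 0.9659); cell (2,5); t to first gridline: x 1.8159, y 0.5280 (then +3.8637 / +1.0353)
    (2,6) via y @ 0.5280
    (2,7) via y @ 1.5633  # hit
  → r_1 = 1.5633
beam 2: φ=-45°, α=120°
  direction (-0.5000, 0.8660); cell (2,5); t to first gridline: x 1.0600, y 0.5889 (then +2.0000 / +1.1547)
    (2,6) via y @ 0.5889
    (1,6) via x @ 1.0600
    (1,7) via y @ 1.7436  # hit
  → r_2 = 1.7436
beam 3: φ=0°, α=165°
  direction (-0.9659, 0.2588); cell (2,5); t to first gridline: x 0.5487, y 1.9705 (then +1.0353 / +3.8637)
    (1,5) via x @ 0.5487
    (0,5) via x @ 1.5840  # hit
  → r_3 = 1.5840
beam 4: φ=45°, α=210°
  direction (-0.8660, -0.5000); cell (2,5); t to first gridline: x 0.6120, y 0.9800 (then +1.1547 / +2.0000)
    (1,5) via x @ 0.6120
    (1,4) via y @ 0.9800
    (0,4) via x @ 1.7667  # hit
  → r_4 = 1.7667
beam 5: φ=90°, α=255°
  direction (-0.2588, -0.9659); cell (2,5); t to first gridline: x 2.0478, y 0.5073 (then +3.8637 / +1.0353)
    (2,4) via y @ 0.5073
    (2,3) via y @ 1.5426
    (1,3) via x @ 2.0478
    (1,2) via y @ 2.5778
    (1,1) via y @ 3.6131
    (1,0) via y @ 4.6484  # hit
  → r_5 = 4.6484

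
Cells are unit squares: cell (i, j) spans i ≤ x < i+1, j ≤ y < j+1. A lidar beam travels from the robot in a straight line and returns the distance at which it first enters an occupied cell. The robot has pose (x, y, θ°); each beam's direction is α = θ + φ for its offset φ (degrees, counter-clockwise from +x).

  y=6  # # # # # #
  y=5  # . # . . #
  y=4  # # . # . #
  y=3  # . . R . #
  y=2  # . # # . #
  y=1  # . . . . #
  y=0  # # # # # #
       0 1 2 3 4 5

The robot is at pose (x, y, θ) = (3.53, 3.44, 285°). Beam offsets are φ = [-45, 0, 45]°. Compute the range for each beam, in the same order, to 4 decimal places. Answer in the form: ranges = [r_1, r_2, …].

beam 1: φ=-45°, α=240°
  dir = (cos 240°, sin 240°) = (-0.5000, -0.8660); from cell (3,3)
  next x-line at t=1.0600, next y-line at t=0.5081; Δt_x=2.0000, Δt_y=1.1547
    y: enter (3,2) at t=0.5081 ← occupied
  → r_1 = 0.5081
beam 2: φ=0°, α=285°
  dir = (cos 285°, sin 285°) = (0.2588, -0.9659); from cell (3,3)
  next x-line at t=1.8159, next y-line at t=0.4555; Δt_x=3.8637, Δt_y=1.0353
    y: enter (3,2) at t=0.4555 ← occupied
  → r_2 = 0.4555
beam 3: φ=45°, α=330°
  dir = (cos 330°, sin 330°) = (0.8660, -0.5000); from cell (3,3)
  next x-line at t=0.5427, next y-line at t=0.8800; Δt_x=1.1547, Δt_y=2.0000
    x: enter (4,3) at t=0.5427
    y: enter (4,2) at t=0.8800
    x: enter (5,2) at t=1.6974 ← occupied
  → r_3 = 1.6974

ranges = [0.5081, 0.4555, 1.6974]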